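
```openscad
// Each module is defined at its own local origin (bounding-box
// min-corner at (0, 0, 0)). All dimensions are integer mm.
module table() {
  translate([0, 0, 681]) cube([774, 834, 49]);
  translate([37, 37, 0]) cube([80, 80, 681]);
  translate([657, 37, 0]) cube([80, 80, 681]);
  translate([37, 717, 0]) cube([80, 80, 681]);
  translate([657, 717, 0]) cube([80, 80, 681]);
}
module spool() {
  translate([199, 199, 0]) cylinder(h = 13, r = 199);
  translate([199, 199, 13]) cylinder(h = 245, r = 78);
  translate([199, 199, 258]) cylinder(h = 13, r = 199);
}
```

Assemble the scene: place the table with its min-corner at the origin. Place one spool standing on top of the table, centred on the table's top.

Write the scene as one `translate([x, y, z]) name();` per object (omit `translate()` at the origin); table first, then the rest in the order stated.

table();
translate([188, 218, 730]) spool();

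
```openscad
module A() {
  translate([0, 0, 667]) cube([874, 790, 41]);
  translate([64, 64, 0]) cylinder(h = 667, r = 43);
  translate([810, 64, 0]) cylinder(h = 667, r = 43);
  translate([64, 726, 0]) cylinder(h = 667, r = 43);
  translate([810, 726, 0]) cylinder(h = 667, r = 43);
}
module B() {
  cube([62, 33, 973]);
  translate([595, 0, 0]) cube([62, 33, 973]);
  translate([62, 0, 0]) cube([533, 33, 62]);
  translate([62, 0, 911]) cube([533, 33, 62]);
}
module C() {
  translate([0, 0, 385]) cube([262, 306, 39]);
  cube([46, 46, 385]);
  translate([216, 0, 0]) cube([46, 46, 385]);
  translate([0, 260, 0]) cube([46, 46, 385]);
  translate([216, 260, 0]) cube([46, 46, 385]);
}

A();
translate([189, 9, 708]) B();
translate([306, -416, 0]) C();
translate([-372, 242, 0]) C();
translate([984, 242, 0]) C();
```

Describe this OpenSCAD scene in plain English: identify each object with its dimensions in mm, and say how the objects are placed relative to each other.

A is a rectangular dining table. The top is 874×790×41 mm with its upper surface at z = 708 mm. It stands on four round legs of 86 mm diameter, each leg's bounding box inset 21 mm from the nearest pair of top edges, running from the floor to the underside of the top.

B is a rectangular picture frame lying in the x–z plane (depth along y). The opening is 533 mm wide (x) by 849 mm tall (z), surrounded by a border 62 mm wide on all four sides. The frame is 33 mm deep and is made of two full-height vertical stiles with two horizontal rails fitted between them.

C is a four-legged stool. The seat is 262×306 mm, 39 mm thick, top at z = 424 mm. It stands on four square legs, each 46×46 mm in cross-section, from z = 0 to the seat underside, each flush with a corner of the seat.

The picture frame is on top of the table. Three stools sit around the table at the −y, −x, +x sides.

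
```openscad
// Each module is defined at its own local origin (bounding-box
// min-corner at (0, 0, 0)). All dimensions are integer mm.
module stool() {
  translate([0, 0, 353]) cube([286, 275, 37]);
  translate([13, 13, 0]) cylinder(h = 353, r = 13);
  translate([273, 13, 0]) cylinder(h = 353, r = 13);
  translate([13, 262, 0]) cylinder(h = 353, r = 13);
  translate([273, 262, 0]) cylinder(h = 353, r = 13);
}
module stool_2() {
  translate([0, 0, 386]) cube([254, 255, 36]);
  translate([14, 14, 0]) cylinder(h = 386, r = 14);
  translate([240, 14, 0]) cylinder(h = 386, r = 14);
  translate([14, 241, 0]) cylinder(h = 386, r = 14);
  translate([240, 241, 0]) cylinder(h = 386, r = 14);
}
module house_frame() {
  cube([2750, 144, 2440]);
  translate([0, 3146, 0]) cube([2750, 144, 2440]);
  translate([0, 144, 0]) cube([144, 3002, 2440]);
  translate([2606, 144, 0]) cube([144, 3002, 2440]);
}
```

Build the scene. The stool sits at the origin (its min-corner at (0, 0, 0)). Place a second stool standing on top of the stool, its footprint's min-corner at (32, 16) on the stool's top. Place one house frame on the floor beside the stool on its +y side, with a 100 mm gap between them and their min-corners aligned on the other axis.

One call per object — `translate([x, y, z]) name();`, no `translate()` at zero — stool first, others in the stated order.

stool();
translate([32, 16, 390]) stool_2();
translate([0, 375, 0]) house_frame();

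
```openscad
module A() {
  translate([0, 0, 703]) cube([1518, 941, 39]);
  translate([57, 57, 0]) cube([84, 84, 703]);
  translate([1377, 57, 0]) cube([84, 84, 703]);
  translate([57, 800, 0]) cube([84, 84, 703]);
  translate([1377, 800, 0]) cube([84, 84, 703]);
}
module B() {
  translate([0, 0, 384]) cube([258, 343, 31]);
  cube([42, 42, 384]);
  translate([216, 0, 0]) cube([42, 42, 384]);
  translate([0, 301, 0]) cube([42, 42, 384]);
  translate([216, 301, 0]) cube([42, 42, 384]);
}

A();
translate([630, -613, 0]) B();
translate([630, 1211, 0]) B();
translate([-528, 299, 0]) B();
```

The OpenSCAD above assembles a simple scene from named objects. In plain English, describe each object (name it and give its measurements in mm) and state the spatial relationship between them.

A is a table: top 1518 mm (x) × 941 mm (y), 39 mm thick, upper face at z = 742 mm, on four 84×84 mm square legs, each inset 57 mm from the nearest pair of top edges, running from z = 0 to the bottom of the top.

B is a simple wooden stool: a rectangular seat 258 mm (x) by 343 mm (y), 31 mm thick, top face at z = 415 mm, on four square legs, each 42×42 mm in cross-section. The legs rest on z = 0, each flush with a corner of the seat.

Three stools sit around the table at the −y, +y, −x sides.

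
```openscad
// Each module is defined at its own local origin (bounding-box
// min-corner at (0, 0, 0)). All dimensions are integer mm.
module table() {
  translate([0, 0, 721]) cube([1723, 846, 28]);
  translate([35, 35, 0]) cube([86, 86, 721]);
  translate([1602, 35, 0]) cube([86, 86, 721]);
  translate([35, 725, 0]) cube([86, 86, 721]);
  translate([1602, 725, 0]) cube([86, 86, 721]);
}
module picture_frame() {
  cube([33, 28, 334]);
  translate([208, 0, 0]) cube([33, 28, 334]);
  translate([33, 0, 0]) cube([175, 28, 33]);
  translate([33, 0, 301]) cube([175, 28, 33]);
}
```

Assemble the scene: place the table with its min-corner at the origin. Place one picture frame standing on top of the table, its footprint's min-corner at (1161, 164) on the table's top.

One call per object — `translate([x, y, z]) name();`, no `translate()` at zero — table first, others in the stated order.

table();
translate([1161, 164, 749]) picture_frame();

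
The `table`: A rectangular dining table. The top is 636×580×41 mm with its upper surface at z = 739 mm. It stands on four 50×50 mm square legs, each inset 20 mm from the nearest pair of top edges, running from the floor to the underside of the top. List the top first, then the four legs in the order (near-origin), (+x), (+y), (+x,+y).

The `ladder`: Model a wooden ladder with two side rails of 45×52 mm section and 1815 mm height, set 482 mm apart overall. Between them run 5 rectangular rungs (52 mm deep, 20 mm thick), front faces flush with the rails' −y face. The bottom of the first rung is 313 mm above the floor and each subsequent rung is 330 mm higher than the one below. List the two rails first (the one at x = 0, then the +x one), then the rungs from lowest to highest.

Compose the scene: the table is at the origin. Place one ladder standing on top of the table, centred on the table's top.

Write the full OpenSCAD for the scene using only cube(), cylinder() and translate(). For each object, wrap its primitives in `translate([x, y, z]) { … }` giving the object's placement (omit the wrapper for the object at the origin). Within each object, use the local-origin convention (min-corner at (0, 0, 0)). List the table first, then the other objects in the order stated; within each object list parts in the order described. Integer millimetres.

translate([0, 0, 698]) cube([636, 580, 41]);
translate([20, 20, 0]) cube([50, 50, 698]);
translate([566, 20, 0]) cube([50, 50, 698]);
translate([20, 510, 0]) cube([50, 50, 698]);
translate([566, 510, 0]) cube([50, 50, 698]);
translate([77, 264, 739]) {
  cube([45, 52, 1815]);
  translate([437, 0, 0]) cube([45, 52, 1815]);
  translate([45, 0, 313]) cube([392, 52, 20]);
  translate([45, 0, 643]) cube([392, 52, 20]);
  translate([45, 0, 973]) cube([392, 52, 20]);
  translate([45, 0, 1303]) cube([392, 52, 20]);
  translate([45, 0, 1633]) cube([392, 52, 20]);
}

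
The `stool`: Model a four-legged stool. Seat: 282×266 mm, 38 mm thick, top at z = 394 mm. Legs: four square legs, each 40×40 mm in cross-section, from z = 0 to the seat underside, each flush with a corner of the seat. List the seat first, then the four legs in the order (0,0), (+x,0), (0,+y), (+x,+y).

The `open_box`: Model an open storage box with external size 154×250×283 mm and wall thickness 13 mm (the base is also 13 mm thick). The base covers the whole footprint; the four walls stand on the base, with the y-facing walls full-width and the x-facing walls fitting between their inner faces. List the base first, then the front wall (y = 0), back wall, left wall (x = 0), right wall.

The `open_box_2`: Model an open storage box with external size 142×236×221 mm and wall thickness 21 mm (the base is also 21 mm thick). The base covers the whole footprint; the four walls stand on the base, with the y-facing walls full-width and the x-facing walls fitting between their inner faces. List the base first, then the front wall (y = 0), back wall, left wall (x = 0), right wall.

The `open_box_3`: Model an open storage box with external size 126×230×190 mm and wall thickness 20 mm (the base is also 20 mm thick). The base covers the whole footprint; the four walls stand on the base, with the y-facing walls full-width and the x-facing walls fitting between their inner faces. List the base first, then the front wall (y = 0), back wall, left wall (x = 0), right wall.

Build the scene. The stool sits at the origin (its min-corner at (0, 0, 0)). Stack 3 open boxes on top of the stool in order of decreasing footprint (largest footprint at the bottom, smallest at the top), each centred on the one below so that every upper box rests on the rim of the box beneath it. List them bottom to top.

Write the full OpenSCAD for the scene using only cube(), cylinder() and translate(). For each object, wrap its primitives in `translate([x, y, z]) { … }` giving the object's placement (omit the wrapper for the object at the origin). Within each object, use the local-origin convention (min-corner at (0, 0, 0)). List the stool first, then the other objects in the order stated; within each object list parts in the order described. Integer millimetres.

translate([0, 0, 356]) cube([282, 266, 38]);
cube([40, 40, 356]);
translate([242, 0, 0]) cube([40, 40, 356]);
translate([0, 226, 0]) cube([40, 40, 356]);
translate([242, 226, 0]) cube([40, 40, 356]);
translate([64, 8, 394]) {
  cube([154, 250, 13]);
  translate([0, 0, 13]) cube([154, 13, 270]);
  translate([0, 237, 13]) cube([154, 13, 270]);
  translate([0, 13, 13]) cube([13, 224, 270]);
  translate([141, 13, 13]) cube([13, 224, 270]);
}
translate([70, 15, 677]) {
  cube([142, 236, 21]);
  translate([0, 0, 21]) cube([142, 21, 200]);
  translate([0, 215, 21]) cube([142, 21, 200]);
  translate([0, 21, 21]) cube([21, 194, 200]);
  translate([121, 21, 21]) cube([21, 194, 200]);
}
translate([78, 18, 898]) {
  cube([126, 230, 20]);
  translate([0, 0, 20]) cube([126, 20, 170]);
  translate([0, 210, 20]) cube([126, 20, 170]);
  translate([0, 20, 20]) cube([20, 190, 170]);
  translate([106, 20, 20]) cube([20, 190, 170]);
}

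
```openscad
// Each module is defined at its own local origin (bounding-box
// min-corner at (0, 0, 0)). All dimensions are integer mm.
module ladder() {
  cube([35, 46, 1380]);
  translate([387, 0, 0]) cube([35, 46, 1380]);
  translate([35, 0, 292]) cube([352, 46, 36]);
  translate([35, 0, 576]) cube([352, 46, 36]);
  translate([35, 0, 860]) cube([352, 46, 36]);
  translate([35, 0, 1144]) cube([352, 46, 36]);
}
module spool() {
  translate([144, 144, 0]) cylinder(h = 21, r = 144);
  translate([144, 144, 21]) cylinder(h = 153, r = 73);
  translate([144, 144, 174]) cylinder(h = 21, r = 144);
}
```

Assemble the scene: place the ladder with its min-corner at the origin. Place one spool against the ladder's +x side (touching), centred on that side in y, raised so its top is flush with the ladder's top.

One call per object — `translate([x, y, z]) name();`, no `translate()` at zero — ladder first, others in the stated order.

ladder();
translate([422, -121, 1185]) spool();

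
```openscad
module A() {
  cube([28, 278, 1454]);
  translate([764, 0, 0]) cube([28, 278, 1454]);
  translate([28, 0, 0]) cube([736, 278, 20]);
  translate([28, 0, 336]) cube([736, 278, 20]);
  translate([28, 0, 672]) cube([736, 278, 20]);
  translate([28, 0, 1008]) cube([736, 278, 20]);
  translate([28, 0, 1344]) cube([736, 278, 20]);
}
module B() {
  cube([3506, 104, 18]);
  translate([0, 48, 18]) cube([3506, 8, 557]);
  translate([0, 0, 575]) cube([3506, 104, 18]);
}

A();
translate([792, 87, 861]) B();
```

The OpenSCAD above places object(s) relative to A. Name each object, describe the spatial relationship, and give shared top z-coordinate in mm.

A is a bookshelf. B is an I-beam. The I-beam is beside the bookshelf with their tops flush at z = 1454. The shared top z-coordinate is 1454 mm.

Both tops at z = 1454 mm.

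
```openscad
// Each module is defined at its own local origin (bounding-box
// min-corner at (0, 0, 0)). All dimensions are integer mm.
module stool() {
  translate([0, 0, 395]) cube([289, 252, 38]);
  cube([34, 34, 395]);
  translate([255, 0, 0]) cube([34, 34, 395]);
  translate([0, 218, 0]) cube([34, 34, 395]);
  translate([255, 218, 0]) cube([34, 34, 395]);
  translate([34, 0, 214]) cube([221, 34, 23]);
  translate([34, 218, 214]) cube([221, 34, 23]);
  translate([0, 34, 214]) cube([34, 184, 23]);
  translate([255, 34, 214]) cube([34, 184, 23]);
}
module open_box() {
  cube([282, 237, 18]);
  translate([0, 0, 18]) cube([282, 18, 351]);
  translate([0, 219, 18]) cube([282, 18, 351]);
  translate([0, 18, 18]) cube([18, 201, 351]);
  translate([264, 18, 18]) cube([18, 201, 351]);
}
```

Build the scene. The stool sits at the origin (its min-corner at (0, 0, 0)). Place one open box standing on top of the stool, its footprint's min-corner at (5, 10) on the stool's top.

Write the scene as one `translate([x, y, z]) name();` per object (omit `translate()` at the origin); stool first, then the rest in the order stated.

stool();
translate([5, 10, 433]) open_box();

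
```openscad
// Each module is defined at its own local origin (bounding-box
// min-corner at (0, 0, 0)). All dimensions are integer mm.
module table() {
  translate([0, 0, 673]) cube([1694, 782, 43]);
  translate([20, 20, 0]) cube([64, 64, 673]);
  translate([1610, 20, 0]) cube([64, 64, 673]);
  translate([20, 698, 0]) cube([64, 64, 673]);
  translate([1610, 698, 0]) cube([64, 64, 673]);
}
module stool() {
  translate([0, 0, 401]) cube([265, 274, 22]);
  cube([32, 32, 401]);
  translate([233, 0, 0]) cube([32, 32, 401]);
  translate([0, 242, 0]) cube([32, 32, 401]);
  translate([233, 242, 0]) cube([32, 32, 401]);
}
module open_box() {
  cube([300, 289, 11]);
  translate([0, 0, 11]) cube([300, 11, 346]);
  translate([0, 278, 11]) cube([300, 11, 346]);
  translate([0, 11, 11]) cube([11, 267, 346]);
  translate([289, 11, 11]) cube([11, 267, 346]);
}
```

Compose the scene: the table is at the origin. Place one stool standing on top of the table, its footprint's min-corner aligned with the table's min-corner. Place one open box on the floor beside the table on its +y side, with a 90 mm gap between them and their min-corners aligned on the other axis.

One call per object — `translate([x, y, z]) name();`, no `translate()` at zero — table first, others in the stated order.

table();
translate([0, 0, 716]) stool();
translate([0, 872, 0]) open_box();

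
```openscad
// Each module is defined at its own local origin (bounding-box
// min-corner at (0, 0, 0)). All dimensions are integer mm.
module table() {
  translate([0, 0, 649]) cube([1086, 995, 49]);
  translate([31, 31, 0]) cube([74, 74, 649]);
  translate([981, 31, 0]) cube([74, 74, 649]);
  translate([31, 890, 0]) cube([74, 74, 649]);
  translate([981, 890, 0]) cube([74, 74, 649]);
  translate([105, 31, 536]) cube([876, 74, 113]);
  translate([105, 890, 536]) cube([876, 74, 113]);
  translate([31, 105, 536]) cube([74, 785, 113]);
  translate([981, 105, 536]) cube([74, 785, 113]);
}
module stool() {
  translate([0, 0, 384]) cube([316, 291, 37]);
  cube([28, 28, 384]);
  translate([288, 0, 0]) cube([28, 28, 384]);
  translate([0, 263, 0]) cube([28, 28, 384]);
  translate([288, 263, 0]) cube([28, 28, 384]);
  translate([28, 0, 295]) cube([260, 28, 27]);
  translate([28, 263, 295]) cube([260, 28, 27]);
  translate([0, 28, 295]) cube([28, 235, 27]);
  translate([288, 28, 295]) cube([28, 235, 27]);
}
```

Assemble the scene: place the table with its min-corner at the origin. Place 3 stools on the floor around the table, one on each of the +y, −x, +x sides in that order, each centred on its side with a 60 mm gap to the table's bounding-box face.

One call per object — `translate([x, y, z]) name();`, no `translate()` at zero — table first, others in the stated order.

table();
translate([385, 1055, 0]) stool();
translate([-376, 352, 0]) stool();
translate([1146, 352, 0]) stool();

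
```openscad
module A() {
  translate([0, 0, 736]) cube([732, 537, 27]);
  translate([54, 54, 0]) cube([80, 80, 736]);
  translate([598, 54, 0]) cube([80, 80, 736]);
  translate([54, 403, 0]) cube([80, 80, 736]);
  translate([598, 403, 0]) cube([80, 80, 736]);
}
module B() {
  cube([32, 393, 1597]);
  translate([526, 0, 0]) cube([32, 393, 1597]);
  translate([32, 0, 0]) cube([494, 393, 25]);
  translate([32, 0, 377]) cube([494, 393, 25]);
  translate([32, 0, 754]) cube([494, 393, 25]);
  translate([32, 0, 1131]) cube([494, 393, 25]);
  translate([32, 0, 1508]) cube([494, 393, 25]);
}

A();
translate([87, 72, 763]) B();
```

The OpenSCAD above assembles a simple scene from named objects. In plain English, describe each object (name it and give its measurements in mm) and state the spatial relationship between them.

A is a table with a 732×537 mm rectangular top, 27 mm thick, top surface at z = 763 mm, supported by four 80×80 mm square legs, each inset 54 mm from the nearest pair of top edges, running from the floor.

B is a bookshelf 558 mm wide overall, 393 mm deep and 1597 mm tall. The two sides are 32 mm thick vertical panels. 5 horizontal shelves of 25 mm thickness span between the inner faces of the sides; the lowest shelf sits on the floor and shelves are stacked with a clear vertical gap of 352 mm between each pair.

The bookshelf is on top of the table, centred.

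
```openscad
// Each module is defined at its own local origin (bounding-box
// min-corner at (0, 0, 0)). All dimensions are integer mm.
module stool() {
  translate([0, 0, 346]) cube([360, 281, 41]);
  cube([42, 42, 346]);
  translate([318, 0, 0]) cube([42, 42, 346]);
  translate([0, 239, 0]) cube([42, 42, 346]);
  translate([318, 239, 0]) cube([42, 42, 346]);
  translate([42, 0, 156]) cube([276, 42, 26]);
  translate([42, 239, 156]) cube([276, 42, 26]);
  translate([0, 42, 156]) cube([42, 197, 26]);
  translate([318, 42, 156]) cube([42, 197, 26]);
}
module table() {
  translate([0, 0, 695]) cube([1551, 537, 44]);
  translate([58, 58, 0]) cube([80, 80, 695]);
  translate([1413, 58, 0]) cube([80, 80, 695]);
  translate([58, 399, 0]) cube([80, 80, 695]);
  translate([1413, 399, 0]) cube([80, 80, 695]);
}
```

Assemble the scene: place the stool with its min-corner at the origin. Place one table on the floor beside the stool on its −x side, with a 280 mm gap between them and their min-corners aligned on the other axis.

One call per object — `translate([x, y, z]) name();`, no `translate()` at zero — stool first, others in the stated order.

stool();
translate([-1831, 0, 0]) table();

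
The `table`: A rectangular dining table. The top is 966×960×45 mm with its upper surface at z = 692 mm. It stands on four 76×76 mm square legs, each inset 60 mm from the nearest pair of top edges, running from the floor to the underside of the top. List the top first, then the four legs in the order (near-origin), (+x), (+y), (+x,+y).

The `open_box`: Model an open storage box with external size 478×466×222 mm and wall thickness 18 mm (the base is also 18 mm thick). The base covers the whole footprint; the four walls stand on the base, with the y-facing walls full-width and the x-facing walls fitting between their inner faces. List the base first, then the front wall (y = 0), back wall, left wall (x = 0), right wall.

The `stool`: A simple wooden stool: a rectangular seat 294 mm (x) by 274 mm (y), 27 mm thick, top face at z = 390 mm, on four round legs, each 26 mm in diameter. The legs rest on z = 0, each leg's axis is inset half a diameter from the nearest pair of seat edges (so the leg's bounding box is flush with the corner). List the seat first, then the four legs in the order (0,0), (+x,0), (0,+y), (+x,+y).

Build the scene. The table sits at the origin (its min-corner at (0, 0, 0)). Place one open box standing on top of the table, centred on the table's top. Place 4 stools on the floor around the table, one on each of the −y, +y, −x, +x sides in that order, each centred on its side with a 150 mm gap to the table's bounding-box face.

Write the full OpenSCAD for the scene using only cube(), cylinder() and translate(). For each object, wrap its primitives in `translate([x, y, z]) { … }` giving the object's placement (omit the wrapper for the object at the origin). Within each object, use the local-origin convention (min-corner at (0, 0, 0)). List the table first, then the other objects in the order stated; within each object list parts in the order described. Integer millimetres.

translate([0, 0, 647]) cube([966, 960, 45]);
translate([60, 60, 0]) cube([76, 76, 647]);
translate([830, 60, 0]) cube([76, 76, 647]);
translate([60, 824, 0]) cube([76, 76, 647]);
translate([830, 824, 0]) cube([76, 76, 647]);
translate([244, 247, 692]) {
  cube([478, 466, 18]);
  translate([0, 0, 18]) cube([478, 18, 204]);
  translate([0, 448, 18]) cube([478, 18, 204]);
  translate([0, 18, 18]) cube([18, 430, 204]);
  translate([460, 18, 18]) cube([18, 430, 204]);
}
translate([336, -424, 0]) {
  translate([0, 0, 363]) cube([294, 274, 27]);
  translate([13, 13, 0]) cylinder(h = 363, r = 13);
  translate([281, 13, 0]) cylinder(h = 363, r = 13);
  translate([13, 261, 0]) cylinder(h = 363, r = 13);
  translate([281, 261, 0]) cylinder(h = 363, r = 13);
}
translate([336, 1110, 0]) {
  translate([0, 0, 363]) cube([294, 274, 27]);
  translate([13, 13, 0]) cylinder(h = 363, r = 13);
  translate([281, 13, 0]) cylinder(h = 363, r = 13);
  translate([13, 261, 0]) cylinder(h = 363, r = 13);
  translate([281, 261, 0]) cylinder(h = 363, r = 13);
}
translate([-444, 343, 0]) {
  translate([0, 0, 363]) cube([294, 274, 27]);
  translate([13, 13, 0]) cylinder(h = 363, r = 13);
  translate([281, 13, 0]) cylinder(h = 363, r = 13);
  translate([13, 261, 0]) cylinder(h = 363, r = 13);
  translate([281, 261, 0]) cylinder(h = 363, r = 13);
}
translate([1116, 343, 0]) {
  translate([0, 0, 363]) cube([294, 274, 27]);
  translate([13, 13, 0]) cylinder(h = 363, r = 13);
  translate([281, 13, 0]) cylinder(h = 363, r = 13);
  translate([13, 261, 0]) cylinder(h = 363, r = 13);
  translate([281, 261, 0]) cylinder(h = 363, r = 13);
}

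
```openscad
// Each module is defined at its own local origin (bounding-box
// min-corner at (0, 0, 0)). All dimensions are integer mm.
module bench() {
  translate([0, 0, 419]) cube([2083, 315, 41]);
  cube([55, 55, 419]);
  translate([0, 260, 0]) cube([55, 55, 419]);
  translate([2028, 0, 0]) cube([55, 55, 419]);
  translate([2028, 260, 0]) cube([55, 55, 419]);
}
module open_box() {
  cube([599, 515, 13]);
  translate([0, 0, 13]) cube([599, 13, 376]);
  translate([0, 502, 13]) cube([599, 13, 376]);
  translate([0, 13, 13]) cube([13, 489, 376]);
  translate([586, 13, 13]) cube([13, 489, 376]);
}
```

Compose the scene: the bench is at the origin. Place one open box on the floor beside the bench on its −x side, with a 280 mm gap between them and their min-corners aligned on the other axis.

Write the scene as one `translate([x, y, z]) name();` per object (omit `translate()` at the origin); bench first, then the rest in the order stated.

bench();
translate([-879, 0, 0]) open_box();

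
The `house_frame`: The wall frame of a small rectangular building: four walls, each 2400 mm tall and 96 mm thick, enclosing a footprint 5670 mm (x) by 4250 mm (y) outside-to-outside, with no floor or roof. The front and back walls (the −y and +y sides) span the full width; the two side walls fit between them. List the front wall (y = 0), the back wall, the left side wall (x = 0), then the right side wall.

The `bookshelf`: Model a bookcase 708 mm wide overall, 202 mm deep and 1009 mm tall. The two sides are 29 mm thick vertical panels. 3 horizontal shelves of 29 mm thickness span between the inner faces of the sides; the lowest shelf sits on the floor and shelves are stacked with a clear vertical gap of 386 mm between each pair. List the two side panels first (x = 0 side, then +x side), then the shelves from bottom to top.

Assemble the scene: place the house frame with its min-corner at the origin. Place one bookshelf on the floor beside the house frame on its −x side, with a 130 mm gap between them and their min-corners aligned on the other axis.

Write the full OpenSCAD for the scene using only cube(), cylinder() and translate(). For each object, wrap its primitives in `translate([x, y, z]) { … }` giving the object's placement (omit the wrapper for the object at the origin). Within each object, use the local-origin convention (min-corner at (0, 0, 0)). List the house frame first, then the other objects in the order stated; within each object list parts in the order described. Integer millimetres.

cube([5670, 96, 2400]);
translate([0, 4154, 0]) cube([5670, 96, 2400]);
translate([0, 96, 0]) cube([96, 4058, 2400]);
translate([5574, 96, 0]) cube([96, 4058, 2400]);
translate([-838, 0, 0]) {
  cube([29, 202, 1009]);
  translate([679, 0, 0]) cube([29, 202, 1009]);
  translate([29, 0, 0]) cube([650, 202, 29]);
  translate([29, 0, 415]) cube([650, 202, 29]);
  translate([29, 0, 830]) cube([650, 202, 29]);
}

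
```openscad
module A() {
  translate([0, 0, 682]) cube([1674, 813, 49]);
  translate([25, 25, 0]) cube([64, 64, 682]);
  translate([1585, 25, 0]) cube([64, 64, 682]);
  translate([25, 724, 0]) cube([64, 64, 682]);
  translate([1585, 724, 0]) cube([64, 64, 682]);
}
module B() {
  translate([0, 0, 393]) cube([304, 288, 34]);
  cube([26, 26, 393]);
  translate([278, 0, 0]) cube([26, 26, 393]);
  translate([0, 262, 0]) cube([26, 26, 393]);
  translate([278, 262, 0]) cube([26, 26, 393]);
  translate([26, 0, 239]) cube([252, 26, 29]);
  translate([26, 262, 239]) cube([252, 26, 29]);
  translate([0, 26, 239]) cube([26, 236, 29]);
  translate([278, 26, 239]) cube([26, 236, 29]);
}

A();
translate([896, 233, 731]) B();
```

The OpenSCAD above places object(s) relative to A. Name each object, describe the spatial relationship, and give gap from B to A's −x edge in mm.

The stool's min-x is at 896; the table's min-x is 0; gap = 896 mm.

A is a table. B is a stool. The stool is on top of the table. The gap from the stool to the table's −x edge is 896 mm.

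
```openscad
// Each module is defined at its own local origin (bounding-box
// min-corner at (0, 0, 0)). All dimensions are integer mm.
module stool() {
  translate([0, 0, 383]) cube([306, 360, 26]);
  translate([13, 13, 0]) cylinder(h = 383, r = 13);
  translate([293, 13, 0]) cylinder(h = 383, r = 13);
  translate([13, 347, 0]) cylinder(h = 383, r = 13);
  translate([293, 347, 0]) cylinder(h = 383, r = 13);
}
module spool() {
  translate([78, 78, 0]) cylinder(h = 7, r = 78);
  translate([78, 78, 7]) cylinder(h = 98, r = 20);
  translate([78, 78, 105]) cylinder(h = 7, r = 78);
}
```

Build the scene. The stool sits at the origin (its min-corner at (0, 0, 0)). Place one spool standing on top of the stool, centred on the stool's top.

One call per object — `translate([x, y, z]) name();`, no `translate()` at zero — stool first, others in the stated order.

stool();
translate([75, 102, 409]) spool();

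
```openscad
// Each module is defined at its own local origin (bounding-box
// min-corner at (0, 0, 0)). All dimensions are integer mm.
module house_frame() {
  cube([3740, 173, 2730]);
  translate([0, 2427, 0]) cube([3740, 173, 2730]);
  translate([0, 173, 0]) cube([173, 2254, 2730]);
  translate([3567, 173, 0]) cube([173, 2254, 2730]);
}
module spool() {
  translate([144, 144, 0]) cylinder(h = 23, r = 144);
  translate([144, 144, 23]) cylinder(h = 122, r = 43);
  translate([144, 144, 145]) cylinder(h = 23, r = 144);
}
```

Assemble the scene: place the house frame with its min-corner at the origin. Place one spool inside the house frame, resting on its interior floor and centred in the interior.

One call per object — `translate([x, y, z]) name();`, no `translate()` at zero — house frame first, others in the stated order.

house_frame();
translate([1726, 1156, 0]) spool();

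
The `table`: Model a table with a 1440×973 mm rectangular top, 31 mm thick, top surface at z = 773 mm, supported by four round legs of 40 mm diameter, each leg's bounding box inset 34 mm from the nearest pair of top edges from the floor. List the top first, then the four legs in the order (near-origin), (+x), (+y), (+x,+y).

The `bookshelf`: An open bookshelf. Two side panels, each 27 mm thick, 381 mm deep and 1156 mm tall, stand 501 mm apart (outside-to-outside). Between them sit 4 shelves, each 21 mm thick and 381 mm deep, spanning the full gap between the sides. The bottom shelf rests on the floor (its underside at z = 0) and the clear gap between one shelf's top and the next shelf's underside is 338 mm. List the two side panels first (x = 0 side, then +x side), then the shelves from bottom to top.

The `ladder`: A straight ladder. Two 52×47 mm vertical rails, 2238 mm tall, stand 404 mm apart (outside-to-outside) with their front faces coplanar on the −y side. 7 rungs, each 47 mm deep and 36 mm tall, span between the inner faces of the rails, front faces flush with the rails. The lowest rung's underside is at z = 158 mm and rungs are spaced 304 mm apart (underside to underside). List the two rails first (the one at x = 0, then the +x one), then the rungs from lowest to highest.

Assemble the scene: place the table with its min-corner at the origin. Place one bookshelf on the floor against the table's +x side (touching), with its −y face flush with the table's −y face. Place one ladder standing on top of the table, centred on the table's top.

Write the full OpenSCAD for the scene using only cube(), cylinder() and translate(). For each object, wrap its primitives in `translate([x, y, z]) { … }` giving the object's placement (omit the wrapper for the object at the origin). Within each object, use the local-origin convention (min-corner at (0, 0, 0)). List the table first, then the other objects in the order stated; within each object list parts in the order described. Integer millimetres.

translate([0, 0, 742]) cube([1440, 973, 31]);
translate([54, 54, 0]) cylinder(h = 742, r = 20);
translate([1386, 54, 0]) cylinder(h = 742, r = 20);
translate([54, 919, 0]) cylinder(h = 742, r = 20);
translate([1386, 919, 0]) cylinder(h = 742, r = 20);
translate([1440, 0, 0]) {
  cube([27, 381, 1156]);
  translate([474, 0, 0]) cube([27, 381, 1156]);
  translate([27, 0, 0]) cube([447, 381, 21]);
  translate([27, 0, 359]) cube([447, 381, 21]);
  translate([27, 0, 718]) cube([447, 381, 21]);
  translate([27, 0, 1077]) cube([447, 381, 21]);
}
translate([518, 463, 773]) {
  cube([52, 47, 2238]);
  translate([352, 0, 0]) cube([52, 47, 2238]);
  translate([52, 0, 158]) cube([300, 47, 36]);
  translate([52, 0, 462]) cube([300, 47, 36]);
  translate([52, 0, 766]) cube([300, 47, 36]);
  translate([52, 0, 1070]) cube([300, 47, 36]);
  translate([52, 0, 1374]) cube([300, 47, 36]);
  translate([52, 0, 1678]) cube([300, 47, 36]);
  translate([52, 0, 1982]) cube([300, 47, 36]);
}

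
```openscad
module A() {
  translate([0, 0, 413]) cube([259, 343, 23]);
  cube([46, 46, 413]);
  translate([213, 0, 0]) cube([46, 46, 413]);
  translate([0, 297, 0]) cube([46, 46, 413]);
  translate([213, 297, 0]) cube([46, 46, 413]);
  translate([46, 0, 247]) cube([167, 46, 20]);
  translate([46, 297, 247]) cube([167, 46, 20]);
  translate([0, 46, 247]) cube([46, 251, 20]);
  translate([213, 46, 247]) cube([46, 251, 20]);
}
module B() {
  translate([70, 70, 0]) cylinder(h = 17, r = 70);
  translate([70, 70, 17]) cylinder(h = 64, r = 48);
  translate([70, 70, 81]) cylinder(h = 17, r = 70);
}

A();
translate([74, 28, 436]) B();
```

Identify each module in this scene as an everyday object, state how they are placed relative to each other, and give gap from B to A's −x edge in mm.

The spool's min-x is at 74; the stool's min-x is 0; gap = 74 mm.

A is a stool. B is a spool. The spool is on top of the stool. The gap from the spool to the stool's −x edge is 74 mm.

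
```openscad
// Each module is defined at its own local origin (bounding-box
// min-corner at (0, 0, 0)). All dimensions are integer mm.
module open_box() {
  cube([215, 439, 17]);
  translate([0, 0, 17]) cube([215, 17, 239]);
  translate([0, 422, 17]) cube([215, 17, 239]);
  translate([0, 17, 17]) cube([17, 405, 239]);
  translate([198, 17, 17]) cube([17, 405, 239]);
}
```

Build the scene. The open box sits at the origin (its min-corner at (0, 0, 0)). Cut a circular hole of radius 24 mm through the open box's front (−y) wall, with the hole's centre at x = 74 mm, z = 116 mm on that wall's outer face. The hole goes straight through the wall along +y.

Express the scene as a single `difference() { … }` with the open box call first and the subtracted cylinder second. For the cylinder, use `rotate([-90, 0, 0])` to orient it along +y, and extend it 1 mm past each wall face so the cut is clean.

difference() {
  open_box();
  translate([74, -1, 116]) rotate([-90, 0, 0]) cylinder(h = 19, r = 24);
}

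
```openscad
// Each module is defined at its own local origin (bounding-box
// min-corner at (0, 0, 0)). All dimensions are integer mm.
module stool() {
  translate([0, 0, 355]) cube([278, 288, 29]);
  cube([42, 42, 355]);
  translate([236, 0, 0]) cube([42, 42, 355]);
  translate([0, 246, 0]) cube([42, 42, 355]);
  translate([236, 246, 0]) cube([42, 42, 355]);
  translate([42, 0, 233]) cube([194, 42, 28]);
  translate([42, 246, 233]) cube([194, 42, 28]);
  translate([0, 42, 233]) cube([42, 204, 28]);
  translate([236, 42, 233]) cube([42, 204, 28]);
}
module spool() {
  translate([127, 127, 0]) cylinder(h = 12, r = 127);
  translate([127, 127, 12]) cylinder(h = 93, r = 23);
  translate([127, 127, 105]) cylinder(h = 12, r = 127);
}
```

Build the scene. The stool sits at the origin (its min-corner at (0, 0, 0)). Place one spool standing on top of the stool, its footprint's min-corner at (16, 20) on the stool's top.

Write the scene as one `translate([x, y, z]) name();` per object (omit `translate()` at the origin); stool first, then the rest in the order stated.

stool();
translate([16, 20, 384]) spool();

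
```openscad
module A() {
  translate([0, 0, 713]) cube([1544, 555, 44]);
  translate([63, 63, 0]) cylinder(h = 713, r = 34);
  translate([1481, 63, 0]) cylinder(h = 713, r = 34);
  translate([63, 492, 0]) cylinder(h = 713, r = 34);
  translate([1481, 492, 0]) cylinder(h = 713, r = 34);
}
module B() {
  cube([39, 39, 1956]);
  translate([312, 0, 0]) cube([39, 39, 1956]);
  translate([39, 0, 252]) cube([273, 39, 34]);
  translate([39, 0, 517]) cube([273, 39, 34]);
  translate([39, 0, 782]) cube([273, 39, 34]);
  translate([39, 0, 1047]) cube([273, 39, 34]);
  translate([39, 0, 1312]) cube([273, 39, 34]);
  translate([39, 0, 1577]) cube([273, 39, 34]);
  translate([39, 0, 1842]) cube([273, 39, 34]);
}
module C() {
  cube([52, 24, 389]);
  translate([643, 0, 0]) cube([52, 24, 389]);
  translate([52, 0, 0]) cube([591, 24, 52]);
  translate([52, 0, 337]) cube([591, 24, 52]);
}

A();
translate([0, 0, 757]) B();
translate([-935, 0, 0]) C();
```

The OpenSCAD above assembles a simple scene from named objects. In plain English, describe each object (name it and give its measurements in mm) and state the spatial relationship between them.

A is a table with a 1544×555 mm rectangular top, 44 mm thick, top surface at z = 757 mm, supported by four round legs of 68 mm diameter, each leg's bounding box inset 29 mm from the nearest pair of top edges, running from the floor.

B is a wooden ladder with two side rails of 39×39 mm section and 1956 mm height, set 351 mm apart overall. Between them run 7 rectangular rungs (39 mm deep, 34 mm thick), front faces flush with the rails' −y face. The bottom of the first rung is 252 mm above the floor and each subsequent rung is 265 mm higher than the one below.

C is a rectangular picture frame lying in the x–z plane (depth along y). The opening is 591 mm wide (x) by 285 mm tall (z), surrounded by a border 52 mm wide on all four sides. The frame is 24 mm deep and is made of two full-height vertical stiles with two horizontal rails fitted between them.

The ladder is on top of the table. The picture frame is on the floor beside the table on its −x side.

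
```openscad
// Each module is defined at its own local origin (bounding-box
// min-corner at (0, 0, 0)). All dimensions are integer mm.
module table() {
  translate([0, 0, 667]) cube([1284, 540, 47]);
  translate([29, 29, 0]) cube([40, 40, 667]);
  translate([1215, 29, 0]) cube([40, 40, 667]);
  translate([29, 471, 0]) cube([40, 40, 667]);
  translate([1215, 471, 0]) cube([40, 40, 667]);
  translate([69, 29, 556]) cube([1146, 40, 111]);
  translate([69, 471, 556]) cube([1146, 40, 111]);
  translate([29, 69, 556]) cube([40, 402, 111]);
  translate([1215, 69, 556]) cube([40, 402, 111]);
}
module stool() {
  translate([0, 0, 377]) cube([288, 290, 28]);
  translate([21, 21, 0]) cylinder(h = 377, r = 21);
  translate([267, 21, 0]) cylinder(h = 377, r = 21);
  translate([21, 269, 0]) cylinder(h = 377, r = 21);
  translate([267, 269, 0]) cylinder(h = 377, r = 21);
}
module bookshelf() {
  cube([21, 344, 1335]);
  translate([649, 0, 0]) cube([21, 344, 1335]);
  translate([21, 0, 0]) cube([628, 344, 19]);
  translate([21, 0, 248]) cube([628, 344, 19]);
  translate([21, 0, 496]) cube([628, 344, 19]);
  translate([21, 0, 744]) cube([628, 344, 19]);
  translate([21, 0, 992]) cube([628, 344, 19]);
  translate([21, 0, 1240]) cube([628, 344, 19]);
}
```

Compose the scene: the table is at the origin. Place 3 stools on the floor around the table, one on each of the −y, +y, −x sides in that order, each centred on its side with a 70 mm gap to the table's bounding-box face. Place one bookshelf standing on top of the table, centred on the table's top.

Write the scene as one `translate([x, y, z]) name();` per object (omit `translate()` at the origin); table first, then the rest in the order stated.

table();
translate([498, -360, 0]) stool();
translate([498, 610, 0]) stool();
translate([-358, 125, 0]) stool();
translate([307, 98, 714]) bookshelf();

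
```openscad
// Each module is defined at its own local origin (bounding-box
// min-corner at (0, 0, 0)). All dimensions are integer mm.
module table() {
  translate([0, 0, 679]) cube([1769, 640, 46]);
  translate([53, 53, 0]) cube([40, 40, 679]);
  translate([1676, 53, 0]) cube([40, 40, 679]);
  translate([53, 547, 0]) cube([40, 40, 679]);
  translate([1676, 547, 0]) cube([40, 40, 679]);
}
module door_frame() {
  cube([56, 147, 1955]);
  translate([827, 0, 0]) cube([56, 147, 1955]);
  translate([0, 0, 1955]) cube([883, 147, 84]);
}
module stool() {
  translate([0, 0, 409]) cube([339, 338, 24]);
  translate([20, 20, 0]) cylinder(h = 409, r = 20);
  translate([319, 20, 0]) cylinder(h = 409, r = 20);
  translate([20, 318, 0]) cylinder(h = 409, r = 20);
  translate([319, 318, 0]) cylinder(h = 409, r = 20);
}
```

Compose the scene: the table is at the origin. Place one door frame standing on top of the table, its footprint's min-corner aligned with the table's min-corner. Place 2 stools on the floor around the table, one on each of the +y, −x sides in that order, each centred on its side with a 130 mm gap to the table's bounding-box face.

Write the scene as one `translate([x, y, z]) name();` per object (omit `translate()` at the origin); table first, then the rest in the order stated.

table();
translate([0, 0, 725]) door_frame();
translate([715, 770, 0]) stool();
translate([-469, 151, 0]) stool();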